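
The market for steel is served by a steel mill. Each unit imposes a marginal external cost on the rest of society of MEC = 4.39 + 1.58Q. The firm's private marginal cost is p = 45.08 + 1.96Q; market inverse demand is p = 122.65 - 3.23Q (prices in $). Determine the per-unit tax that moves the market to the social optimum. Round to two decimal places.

tax = $21.47 per unit

Social marginal cost = private MC + MEC = 49.47 + 3.54Q.
Set SMC = demand: 49.47 + 3.54Q = 122.65 - 3.23Q → Q* = 10.8095.
The Pigouvian tax equals MEC at Q*: 4.39 + 1.58×10.8095 = 21.4690.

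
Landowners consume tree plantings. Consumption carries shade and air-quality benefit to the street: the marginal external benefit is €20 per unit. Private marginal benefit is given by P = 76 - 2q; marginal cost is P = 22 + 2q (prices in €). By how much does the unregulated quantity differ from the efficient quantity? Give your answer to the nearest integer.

5 units

Market equilibrium (private): 22 + 2q = 76 - 2q → q_m = 13.5000.
Social marginal benefit = demand + MEB = 96 - 2q.
Set SMB = MC: 96 - 2q = 22 + 2q → q* = 18.5000.
Gap = |13.5000 − 18.5000| = 5.0000.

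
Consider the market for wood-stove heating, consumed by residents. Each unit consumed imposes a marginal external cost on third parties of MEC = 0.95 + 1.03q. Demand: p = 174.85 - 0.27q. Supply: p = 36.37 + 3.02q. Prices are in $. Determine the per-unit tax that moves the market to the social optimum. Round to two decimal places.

Social marginal benefit = demand − MEC = 173.90 - 1.30q.
Set SMB = MC: 173.90 - 1.30q = 36.37 + 3.02q → q* = 31.8356.
The Pigouvian tax equals MEC at q*: 0.95 + 1.03×31.8356 = 33.7407.

tax = $33.74 per unit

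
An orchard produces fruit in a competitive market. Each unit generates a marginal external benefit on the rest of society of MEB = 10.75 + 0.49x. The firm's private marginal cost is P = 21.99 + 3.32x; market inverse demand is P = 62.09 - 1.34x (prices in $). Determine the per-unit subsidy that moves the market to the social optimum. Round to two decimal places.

Social marginal cost = private MC − MEB = 11.24 + 2.83x.
Set SMC = demand: 11.24 + 2.83x = 62.09 - 1.34x → x* = 12.1942.
The Pigouvian subsidy equals MEB at x*: 10.75 + 0.49×12.1942 = 16.7252.

subsidy = $16.73 per unit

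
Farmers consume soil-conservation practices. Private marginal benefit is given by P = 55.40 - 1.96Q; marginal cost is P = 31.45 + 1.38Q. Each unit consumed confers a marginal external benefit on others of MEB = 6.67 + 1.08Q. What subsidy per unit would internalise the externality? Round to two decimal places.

subsidy = 21.30 per unit

Social marginal benefit = demand + MEB = 62.07 - 0.88Q.
Set SMB = MC: 62.07 - 0.88Q = 31.45 + 1.38Q → Q* = 13.5487.
The Pigouvian subsidy equals MEB at Q*: 6.67 + 1.08×13.5487 = 21.3026.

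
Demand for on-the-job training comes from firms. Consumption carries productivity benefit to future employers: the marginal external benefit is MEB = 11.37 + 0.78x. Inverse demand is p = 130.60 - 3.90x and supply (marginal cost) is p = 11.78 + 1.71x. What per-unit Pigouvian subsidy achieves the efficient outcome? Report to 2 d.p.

Social marginal benefit = demand + MEB = 141.97 - 3.12x.
Set SMB = MC: 141.97 - 3.12x = 11.78 + 1.71x → x* = 26.9545.
The Pigouvian subsidy equals MEB at x*: 11.37 + 0.78×26.9545 = 32.3945.

subsidy = 32.39 per unit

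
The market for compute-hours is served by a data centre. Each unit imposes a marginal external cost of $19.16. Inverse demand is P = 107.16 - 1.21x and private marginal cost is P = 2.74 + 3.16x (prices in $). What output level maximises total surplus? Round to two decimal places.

x* = 19.51

Social marginal cost = private MC + MEC = 21.90 + 3.16x.
Set SMC = demand: 21.90 + 3.16x = 107.16 - 1.21x → x* = 19.5103.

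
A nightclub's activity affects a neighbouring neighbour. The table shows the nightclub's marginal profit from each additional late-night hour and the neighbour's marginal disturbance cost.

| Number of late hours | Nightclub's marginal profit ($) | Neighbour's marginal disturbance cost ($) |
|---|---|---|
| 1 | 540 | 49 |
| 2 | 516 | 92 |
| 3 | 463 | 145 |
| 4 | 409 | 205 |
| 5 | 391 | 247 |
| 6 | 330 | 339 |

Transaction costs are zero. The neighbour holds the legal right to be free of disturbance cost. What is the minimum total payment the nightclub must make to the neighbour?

$738

Efficient level: marginal profit ≥ marginal disturbance cost through level 5, so k* = 5.
With the neighbour holding the right, the nightclub must at least compensate total damage at k*: 49 + 92 + 145 + 205 + 247 = 738.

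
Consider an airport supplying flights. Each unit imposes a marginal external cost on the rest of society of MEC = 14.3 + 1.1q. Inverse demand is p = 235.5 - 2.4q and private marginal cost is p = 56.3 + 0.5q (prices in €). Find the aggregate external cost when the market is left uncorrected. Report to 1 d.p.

€2983.8

Market equilibrium (private): 56.3 + 0.5q = 235.5 - 2.4q → q_m = 61.7931.
Total external cost = ∫₀^{q_m} (14.3 + 1.1q) dq = 14.3×61.7931 + ½×1.1×61.7931² = 2983.7543.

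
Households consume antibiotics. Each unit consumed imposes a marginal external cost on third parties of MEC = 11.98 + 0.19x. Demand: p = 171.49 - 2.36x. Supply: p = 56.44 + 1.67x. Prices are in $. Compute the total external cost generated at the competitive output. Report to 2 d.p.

Market equilibrium (private): 56.44 + 1.67x = 171.49 - 2.36x → x_m = 28.5484.
Total external cost = ∫₀^{x_m} (11.98 + 0.19x) dx = 11.98×28.5484 + ½×0.19×28.5484² = 419.4359.

$419.44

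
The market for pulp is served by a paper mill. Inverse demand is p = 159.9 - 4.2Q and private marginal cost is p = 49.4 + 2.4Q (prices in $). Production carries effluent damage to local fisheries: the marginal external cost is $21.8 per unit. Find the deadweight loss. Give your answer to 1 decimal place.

Market equilibrium (private): 49.4 + 2.4Q = 159.9 - 4.2Q → Q_m = 16.7424.
Social marginal cost = private MC + MEC = 71.2 + 2.4Q.
Set SMC = demand: 71.2 + 2.4Q = 159.9 - 4.2Q → Q* = 13.4394.
Height of the DWL triangle at Q_m is SMC(Q_m) − demand(Q_m) = MEC(Q_m) = 21.8000.
DWL = ½ × 3.3030 × 21.8000 = 36.0027.

DWL = $36.0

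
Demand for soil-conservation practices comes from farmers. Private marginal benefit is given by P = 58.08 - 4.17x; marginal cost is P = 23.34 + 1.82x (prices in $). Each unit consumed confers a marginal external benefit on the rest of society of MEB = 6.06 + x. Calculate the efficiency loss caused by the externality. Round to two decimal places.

Market equilibrium (private): 23.34 + 1.82x = 58.08 - 4.17x → x_m = 5.7997.
Social marginal benefit = demand + MEB = 64.14 - 3.17x.
Set SMB = MC: 64.14 - 3.17x = 23.34 + 1.82x → x* = 8.1764.
The loss is the area between SMB and MC from x* to x_m; with linear curves that's a triangle of height MEB(x_m).
DWL = ½ × 2.3767 × 11.8597 = 14.0935.

DWL = $14.09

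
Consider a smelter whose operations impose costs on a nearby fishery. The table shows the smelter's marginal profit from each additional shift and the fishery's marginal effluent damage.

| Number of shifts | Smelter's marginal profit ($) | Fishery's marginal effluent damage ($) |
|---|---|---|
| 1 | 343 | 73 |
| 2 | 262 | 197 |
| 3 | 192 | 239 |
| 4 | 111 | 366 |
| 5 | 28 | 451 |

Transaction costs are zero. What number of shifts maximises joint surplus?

Bargaining reaches the level where marginal profit last exceeds marginal effluent damage.
That holds through level 2 (262 ≥ 197) but not at 3 (192 < 239).

2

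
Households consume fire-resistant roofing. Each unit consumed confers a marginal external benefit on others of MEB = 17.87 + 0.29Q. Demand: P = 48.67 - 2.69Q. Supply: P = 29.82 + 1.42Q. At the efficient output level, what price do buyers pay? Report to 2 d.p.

P = 22.81

Social marginal benefit = demand + MEB = 66.54 - 2.40Q.
Set SMB = MC: 66.54 - 2.40Q = 29.82 + 1.42Q → Q* = 9.6126.
Consumer price on the demand curve at Q*: 48.67 − 2.69×9.6126 = 22.8121.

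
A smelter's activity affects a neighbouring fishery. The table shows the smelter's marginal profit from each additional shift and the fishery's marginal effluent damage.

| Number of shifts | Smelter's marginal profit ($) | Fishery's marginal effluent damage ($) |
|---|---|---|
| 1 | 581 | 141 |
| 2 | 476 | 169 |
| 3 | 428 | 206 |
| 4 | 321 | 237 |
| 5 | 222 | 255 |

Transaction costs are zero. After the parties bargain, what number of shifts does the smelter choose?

Bargaining reaches the level where marginal profit last exceeds marginal effluent damage.
That holds through level 4 (321 ≥ 237) but not at 5 (222 < 255).

4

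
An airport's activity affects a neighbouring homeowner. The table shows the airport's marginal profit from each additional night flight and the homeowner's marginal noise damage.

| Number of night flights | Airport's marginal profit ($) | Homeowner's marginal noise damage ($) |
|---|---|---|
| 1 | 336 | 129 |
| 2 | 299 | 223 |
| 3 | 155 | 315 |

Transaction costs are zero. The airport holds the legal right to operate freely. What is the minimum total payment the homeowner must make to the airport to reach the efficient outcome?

Left alone the airport would choose level 3 (marginal profit stays positive).
Efficient level: k* = 2 (marginal profit ≥ marginal noise damage through 2).
The homeowner must at least cover the airport's forgone profit from cutting 3→2: 155 = 155.

$155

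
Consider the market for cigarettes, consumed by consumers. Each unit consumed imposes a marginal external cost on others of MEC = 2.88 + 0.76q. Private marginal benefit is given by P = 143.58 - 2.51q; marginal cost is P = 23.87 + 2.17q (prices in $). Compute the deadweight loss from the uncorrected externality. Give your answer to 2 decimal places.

DWL = $45.79

Market equilibrium (private): 23.87 + 2.17q = 143.58 - 2.51q → q_m = 25.5791.
Social marginal benefit = demand − MEC = 140.70 - 3.27q.
Set SMB = MC: 140.70 - 3.27q = 23.87 + 2.17q → q* = 21.4761.
Between q* and q_m the wedge MC − SMB runs linearly from 0 to MEC(q_m), so the loss is a triangle.
DWL = ½ × 4.1030 × 22.3201 = 45.7897.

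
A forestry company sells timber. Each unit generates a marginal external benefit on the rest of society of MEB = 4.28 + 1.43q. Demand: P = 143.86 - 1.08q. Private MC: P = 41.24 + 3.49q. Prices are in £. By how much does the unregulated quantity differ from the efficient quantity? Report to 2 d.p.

11.59 units

Market equilibrium (private): 41.24 + 3.49q = 143.86 - 1.08q → q_m = 22.4551.
Social marginal cost = private MC − MEB = 36.96 + 2.06q.
Set SMC = demand: 36.96 + 2.06q = 143.86 - 1.08q → q* = 34.0446.
Gap = |22.4551 − 34.0446| = 11.5895.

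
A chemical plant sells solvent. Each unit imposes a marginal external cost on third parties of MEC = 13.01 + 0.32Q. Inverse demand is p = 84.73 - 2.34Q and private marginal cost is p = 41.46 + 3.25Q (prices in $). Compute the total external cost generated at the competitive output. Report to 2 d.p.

Market equilibrium (private): 41.46 + 3.25Q = 84.73 - 2.34Q → Q_m = 7.7406.
Total external cost = ∫₀^{Q_m} (13.01 + 0.32Q) dQ = 13.01×7.7406 + ½×0.32×7.7406² = 110.2919.

$110.29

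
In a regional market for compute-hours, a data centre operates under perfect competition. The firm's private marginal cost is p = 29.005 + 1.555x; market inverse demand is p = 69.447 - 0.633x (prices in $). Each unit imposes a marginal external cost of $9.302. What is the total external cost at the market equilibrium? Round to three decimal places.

$171.934

Market equilibrium (private): 29.005 + 1.555x = 69.447 - 0.633x → x_m = 18.4835.
Total external cost = MEC × x_m = 9.302 × 18.4835 = 171.9335.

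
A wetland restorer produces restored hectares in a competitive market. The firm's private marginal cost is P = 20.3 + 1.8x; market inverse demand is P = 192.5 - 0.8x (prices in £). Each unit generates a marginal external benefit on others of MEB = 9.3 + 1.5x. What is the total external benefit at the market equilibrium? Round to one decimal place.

Market equilibrium (private): 20.3 + 1.8x = 192.5 - 0.8x → x_m = 66.2308.
Total external benefit = ∫₀^{x_m} (9.3 + 1.5x) dx = 9.3×66.2308 + ½×1.5×66.2308² = 3905.8356.

£3905.8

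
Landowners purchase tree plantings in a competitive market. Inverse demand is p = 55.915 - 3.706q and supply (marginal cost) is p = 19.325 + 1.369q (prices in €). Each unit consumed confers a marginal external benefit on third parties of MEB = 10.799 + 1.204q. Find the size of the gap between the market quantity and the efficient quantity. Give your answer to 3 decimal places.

5.032 units

Market equilibrium (private): 19.325 + 1.369q = 55.915 - 3.706q → q_m = 7.2099.
Social marginal benefit = demand + MEB = 66.714 - 2.502q.
Set SMB = MC: 66.714 - 2.502q = 19.325 + 1.369q → q* = 12.2421.
Gap = |7.2099 − 12.2421| = 5.0322.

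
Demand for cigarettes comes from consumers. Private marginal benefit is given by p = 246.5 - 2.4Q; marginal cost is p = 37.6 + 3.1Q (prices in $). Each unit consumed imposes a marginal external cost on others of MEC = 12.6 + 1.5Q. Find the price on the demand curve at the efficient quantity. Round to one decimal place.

P = $179.2

Social marginal benefit = demand − MEC = 233.9 - 3.9Q.
Set SMB = MC: 233.9 - 3.9Q = 37.6 + 3.1Q → Q* = 28.0429.
Consumer price on the demand curve at Q*: 246.5 − 2.4×28.0429 = 179.1970.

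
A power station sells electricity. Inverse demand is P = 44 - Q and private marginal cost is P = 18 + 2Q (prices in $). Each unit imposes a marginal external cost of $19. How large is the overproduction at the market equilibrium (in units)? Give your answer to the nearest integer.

Market equilibrium (private): 18 + 2Q = 44 - Q → Q_m = 8.6667.
Social marginal cost = private MC + MEC = 37 + 2Q.
Set SMC = demand: 37 + 2Q = 44 - Q → Q* = 2.3333.
Gap = |8.6667 − 2.3333| = 6.3334.

6 units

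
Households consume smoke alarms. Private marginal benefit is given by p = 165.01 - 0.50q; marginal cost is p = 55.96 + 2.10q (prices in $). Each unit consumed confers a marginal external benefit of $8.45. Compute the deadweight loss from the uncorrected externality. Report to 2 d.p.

Market equilibrium (private): 55.96 + 2.10q = 165.01 - 0.50q → q_m = 41.9423.
Social marginal benefit = demand + MEB = 173.46 - 0.50q.
Set SMB = MC: 173.46 - 0.50q = 55.96 + 2.10q → q* = 45.1923.
The welfare-loss triangle has base |q_m − q*| and height MEB(q_m) (the vertical gap between SMB and MC is zero at q* and MEB at q_m).
DWL = ½ × 3.2500 × 8.4500 = 13.7313.

DWL = $13.73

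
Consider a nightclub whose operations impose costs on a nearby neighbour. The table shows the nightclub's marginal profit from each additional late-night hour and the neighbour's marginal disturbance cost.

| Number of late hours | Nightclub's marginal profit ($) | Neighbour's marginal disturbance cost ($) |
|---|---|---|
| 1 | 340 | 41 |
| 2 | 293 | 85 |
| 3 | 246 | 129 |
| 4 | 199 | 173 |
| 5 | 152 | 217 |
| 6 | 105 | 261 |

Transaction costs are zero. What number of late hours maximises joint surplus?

Bargaining reaches the level where marginal profit last exceeds marginal disturbance cost.
That holds through level 4 (199 ≥ 173) but not at 5 (152 < 217).

4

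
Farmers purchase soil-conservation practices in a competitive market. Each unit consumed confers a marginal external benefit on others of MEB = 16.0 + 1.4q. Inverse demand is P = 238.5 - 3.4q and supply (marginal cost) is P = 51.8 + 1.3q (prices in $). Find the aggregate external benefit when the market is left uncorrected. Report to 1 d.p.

$1740.1

Market equilibrium (private): 51.8 + 1.3q = 238.5 - 3.4q → q_m = 39.7234.
Total external benefit = ∫₀^{q_m} (16.0 + 1.4q) dq = 16.0×39.7234 + ½×1.4×39.7234² = 1740.1384.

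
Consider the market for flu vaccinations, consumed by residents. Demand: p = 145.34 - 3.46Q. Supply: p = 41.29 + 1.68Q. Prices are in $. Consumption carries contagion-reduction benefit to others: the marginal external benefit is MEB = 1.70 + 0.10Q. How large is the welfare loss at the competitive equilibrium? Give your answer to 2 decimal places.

DWL = $1.38

Market equilibrium (private): 41.29 + 1.68Q = 145.34 - 3.46Q → Q_m = 20.2432.
Social marginal benefit = demand + MEB = 147.04 - 3.36Q.
Set SMB = MC: 147.04 - 3.36Q = 41.29 + 1.68Q → Q* = 20.9821.
Between Q* and Q_m the wedge SMB − MC runs linearly from 0 to MEB(Q_m), so the loss is a triangle.
DWL = ½ × 0.7389 × 3.7243 = 1.3759.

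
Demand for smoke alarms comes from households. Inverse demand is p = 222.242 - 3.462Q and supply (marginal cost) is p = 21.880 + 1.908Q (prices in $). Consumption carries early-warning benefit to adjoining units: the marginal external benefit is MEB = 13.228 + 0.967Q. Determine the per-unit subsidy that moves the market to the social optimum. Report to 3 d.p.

Social marginal benefit = demand + MEB = 235.470 - 2.495Q.
Set SMB = MC: 235.470 - 2.495Q = 21.880 + 1.908Q → Q* = 48.5101.
The Pigouvian subsidy equals MEB at Q*: 13.228 + 0.967×48.5101 = 60.1373.

subsidy = $60.137 per unit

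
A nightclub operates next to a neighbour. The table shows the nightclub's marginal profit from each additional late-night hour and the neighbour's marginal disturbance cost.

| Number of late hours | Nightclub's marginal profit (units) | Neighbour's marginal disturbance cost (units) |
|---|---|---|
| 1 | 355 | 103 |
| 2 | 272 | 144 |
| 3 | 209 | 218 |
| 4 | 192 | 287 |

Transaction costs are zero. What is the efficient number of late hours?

2

Bargaining reaches the level where marginal profit last exceeds marginal disturbance cost.
That holds through level 2 (272 ≥ 144) but not at 3 (209 < 218).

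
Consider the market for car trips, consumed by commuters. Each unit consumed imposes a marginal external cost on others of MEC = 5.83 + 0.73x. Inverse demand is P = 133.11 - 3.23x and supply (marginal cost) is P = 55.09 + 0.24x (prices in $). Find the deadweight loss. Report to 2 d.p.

DWL = $58.90

Market equilibrium (private): 55.09 + 0.24x = 133.11 - 3.23x → x_m = 22.4841.
Social marginal benefit = demand − MEC = 127.28 - 3.96x.
Set SMB = MC: 127.28 - 3.96x = 55.09 + 0.24x → x* = 17.1881.
Height of the DWL triangle at x_m is MC(x_m) − SMB(x_m) = MEC(x_m) = 22.2434.
DWL = ½ × 5.2960 × 22.2434 = 58.9005.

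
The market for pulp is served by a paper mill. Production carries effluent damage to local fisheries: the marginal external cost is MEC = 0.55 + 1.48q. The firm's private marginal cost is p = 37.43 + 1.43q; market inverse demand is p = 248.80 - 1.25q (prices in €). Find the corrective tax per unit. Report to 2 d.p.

tax = €75.55 per unit

Social marginal cost = private MC + MEC = 37.98 + 2.91q.
Set SMC = demand: 37.98 + 2.91q = 248.80 - 1.25q → q* = 50.6779.
The Pigouvian tax equals MEC at q*: 0.55 + 1.48×50.6779 = 75.5533.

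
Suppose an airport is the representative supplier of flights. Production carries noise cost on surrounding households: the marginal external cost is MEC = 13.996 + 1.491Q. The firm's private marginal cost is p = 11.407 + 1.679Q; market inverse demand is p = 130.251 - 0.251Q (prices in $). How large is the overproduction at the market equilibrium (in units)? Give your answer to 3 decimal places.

30.929 units

Market equilibrium (private): 11.407 + 1.679Q = 130.251 - 0.251Q → Q_m = 61.5772.
Social marginal cost = private MC + MEC = 25.403 + 3.170Q.
Set SMC = demand: 25.403 + 3.170Q = 130.251 - 0.251Q → Q* = 30.6483.
Gap = |61.5772 − 30.6483| = 30.9289.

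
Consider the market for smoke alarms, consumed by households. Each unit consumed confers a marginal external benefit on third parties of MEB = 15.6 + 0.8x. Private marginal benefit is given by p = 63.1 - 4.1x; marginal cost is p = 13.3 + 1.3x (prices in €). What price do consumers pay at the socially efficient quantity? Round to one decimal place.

P = €4.8

Social marginal benefit = demand + MEB = 78.7 - 3.3x.
Set SMB = MC: 78.7 - 3.3x = 13.3 + 1.3x → x* = 14.2174.
Consumer price on the demand curve at x*: 63.1 − 4.1×14.2174 = 4.8087.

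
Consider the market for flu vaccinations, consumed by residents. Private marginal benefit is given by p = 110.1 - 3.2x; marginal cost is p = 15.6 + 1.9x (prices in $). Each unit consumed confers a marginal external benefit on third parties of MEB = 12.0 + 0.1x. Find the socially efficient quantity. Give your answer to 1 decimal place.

x* = 21.3

Social marginal benefit = demand + MEB = 122.1 - 3.1x.
Set SMB = MC: 122.1 - 3.1x = 15.6 + 1.9x → x* = 21.3000.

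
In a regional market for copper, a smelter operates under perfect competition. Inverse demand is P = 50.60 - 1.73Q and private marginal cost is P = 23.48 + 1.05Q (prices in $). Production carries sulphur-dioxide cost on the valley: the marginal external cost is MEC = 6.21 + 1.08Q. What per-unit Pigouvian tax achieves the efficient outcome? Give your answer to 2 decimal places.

Social marginal cost = private MC + MEC = 29.69 + 2.13Q.
Set SMC = demand: 29.69 + 2.13Q = 50.60 - 1.73Q → Q* = 5.4171.
The Pigouvian tax equals MEC at Q*: 6.21 + 1.08×5.4171 = 12.0605.

tax = $12.06 per unit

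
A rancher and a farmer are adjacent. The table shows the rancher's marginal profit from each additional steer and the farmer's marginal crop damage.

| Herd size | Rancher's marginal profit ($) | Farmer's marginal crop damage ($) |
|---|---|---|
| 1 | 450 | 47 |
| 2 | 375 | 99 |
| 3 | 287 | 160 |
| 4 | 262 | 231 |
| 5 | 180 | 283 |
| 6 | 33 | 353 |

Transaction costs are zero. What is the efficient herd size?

4

Bargaining reaches the level where marginal profit last exceeds marginal crop damage.
That holds through level 4 (262 ≥ 231) but not at 5 (180 < 283).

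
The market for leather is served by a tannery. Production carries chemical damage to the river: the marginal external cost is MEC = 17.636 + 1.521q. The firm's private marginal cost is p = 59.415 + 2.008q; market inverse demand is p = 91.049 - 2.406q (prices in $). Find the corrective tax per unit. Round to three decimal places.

Social marginal cost = private MC + MEC = 77.051 + 3.529q.
Set SMC = demand: 77.051 + 3.529q = 91.049 - 2.406q → q* = 2.3586.
The Pigouvian tax equals MEC at q*: 17.636 + 1.521×2.3586 = 21.2234.

tax = $21.223 per unit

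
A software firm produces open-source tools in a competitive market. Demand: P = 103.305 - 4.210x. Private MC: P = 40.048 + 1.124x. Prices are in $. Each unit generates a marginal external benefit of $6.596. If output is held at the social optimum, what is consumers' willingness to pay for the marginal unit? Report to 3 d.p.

P = $48.172

Social marginal cost = private MC − MEB = 33.452 + 1.124x.
Set SMC = demand: 33.452 + 1.124x = 103.305 - 4.210x → x* = 13.0958.
Consumer price on the demand curve at x*: 103.305 − 4.210×13.0958 = 48.1717.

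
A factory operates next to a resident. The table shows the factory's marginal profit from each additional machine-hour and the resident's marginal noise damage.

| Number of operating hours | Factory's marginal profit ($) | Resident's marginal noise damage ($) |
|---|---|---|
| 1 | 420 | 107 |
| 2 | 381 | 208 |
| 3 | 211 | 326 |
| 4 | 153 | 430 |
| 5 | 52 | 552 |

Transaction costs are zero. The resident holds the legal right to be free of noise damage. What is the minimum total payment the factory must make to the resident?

$315

Efficient level: marginal profit ≥ marginal noise damage through level 2, so k* = 2.
With the resident holding the right, the factory must at least compensate total damage at k*: 107 + 208 = 315.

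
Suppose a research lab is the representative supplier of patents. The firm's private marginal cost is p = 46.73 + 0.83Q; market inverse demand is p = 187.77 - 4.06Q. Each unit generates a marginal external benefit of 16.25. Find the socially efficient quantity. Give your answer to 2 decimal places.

Social marginal cost = private MC − MEB = 30.48 + 0.83Q.
Set SMC = demand: 30.48 + 0.83Q = 187.77 - 4.06Q → Q* = 32.1656.

Q* = 32.17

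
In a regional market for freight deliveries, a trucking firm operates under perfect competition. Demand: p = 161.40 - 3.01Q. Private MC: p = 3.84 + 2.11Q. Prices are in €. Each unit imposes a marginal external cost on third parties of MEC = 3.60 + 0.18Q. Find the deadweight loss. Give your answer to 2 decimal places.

DWL = €7.88

Market equilibrium (private): 3.84 + 2.11Q = 161.40 - 3.01Q → Q_m = 30.7734.
Social marginal cost = private MC + MEC = 7.44 + 2.29Q.
Set SMC = demand: 7.44 + 2.29Q = 161.40 - 3.01Q → Q* = 29.0491.
The welfare-loss triangle has base |Q_m − Q*| and height MEC(Q_m) (the vertical gap between SMC and demand is zero at Q* and MEC at Q_m).
DWL = ½ × 1.7243 × 9.1392 = 7.8794.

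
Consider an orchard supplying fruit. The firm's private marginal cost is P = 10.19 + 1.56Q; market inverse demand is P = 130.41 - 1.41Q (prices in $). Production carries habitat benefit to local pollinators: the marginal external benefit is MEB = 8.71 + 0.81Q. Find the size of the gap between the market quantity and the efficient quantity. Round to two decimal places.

19.21 units

Market equilibrium (private): 10.19 + 1.56Q = 130.41 - 1.41Q → Q_m = 40.4781.
Social marginal cost = private MC − MEB = 1.48 + 0.75Q.
Set SMC = demand: 1.48 + 0.75Q = 130.41 - 1.41Q → Q* = 59.6898.
Gap = |40.4781 − 59.6898| = 19.2117.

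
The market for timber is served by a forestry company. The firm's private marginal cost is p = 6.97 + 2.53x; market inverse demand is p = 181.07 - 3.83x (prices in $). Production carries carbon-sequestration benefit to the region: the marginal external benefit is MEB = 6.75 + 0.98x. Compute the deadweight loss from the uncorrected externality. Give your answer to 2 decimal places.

DWL = $104.78

Market equilibrium (private): 6.97 + 2.53x = 181.07 - 3.83x → x_m = 27.3742.
Social marginal cost = private MC − MEB = 0.22 + 1.55x.
Set SMC = demand: 0.22 + 1.55x = 181.07 - 3.83x → x* = 33.6152.
Height of the DWL triangle at x_m is demand(x_m) − SMC(x_m) = MEB(x_m) = 33.5767.
DWL = ½ × 6.2410 × 33.5767 = 104.7761.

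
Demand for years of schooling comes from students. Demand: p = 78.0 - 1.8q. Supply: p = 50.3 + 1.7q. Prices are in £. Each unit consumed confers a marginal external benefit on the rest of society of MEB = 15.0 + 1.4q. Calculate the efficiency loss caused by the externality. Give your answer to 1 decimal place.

Market equilibrium (private): 50.3 + 1.7q = 78.0 - 1.8q → q_m = 7.9143.
Social marginal benefit = demand + MEB = 93.0 - 0.4q.
Set SMB = MC: 93.0 - 0.4q = 50.3 + 1.7q → q* = 20.3333.
The loss is the area between SMB and MC from q* to q_m; with linear curves that's a triangle of height MEB(q_m).
DWL = ½ × 12.4190 × 26.0800 = 161.9438.

DWL = £161.9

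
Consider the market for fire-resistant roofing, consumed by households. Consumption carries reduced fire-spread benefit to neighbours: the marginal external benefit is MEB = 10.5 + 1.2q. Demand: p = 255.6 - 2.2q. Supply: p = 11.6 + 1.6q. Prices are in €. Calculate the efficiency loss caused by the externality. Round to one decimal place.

Market equilibrium (private): 11.6 + 1.6q = 255.6 - 2.2q → q_m = 64.2105.
Social marginal benefit = demand + MEB = 266.1 - q.
Set SMB = MC: 266.1 - q = 11.6 + 1.6q → q* = 97.8846.
Height of the DWL triangle at q_m is SMB(q_m) − MC(q_m) = MEB(q_m) = 87.5526.
DWL = ½ × 33.6741 × 87.5526 = 1474.1275.

DWL = €1474.1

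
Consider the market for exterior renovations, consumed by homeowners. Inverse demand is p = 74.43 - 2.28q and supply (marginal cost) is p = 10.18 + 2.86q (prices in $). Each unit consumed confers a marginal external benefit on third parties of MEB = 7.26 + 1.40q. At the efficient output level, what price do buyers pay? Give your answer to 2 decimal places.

P = $30.84

Social marginal benefit = demand + MEB = 81.69 - 0.88q.
Set SMB = MC: 81.69 - 0.88q = 10.18 + 2.86q → q* = 19.1203.
Consumer price on the demand curve at q*: 74.43 − 2.28×19.1203 = 30.8357.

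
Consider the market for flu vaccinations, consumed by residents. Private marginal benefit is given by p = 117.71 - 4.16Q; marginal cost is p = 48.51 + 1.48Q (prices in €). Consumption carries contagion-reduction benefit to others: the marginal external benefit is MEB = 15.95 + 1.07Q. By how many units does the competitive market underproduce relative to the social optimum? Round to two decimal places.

6.36 units

Market equilibrium (private): 48.51 + 1.48Q = 117.71 - 4.16Q → Q_m = 12.2695.
Social marginal benefit = demand + MEB = 133.66 - 3.09Q.
Set SMB = MC: 133.66 - 3.09Q = 48.51 + 1.48Q → Q* = 18.6324.
Gap = |12.2695 − 18.6324| = 6.3629.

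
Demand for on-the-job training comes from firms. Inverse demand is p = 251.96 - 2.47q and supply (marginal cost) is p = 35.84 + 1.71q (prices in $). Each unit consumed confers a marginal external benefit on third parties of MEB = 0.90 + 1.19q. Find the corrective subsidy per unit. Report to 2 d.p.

Social marginal benefit = demand + MEB = 252.86 - 1.28q.
Set SMB = MC: 252.86 - 1.28q = 35.84 + 1.71q → q* = 72.5819.
The Pigouvian subsidy equals MEB at q*: 0.90 + 1.19×72.5819 = 87.2725.

subsidy = $87.27 per unit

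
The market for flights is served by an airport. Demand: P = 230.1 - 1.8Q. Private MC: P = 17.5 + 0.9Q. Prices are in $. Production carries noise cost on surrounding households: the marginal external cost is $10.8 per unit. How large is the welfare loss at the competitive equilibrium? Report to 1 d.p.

DWL = $21.6

Market equilibrium (private): 17.5 + 0.9Q = 230.1 - 1.8Q → Q_m = 78.7407.
Social marginal cost = private MC + MEC = 28.3 + 0.9Q.
Set SMC = demand: 28.3 + 0.9Q = 230.1 - 1.8Q → Q* = 74.7407.
Height of the DWL triangle at Q_m is SMC(Q_m) − demand(Q_m) = MEC(Q_m) = 10.8000.
DWL = ½ × 4.0000 × 10.8000 = 21.6000.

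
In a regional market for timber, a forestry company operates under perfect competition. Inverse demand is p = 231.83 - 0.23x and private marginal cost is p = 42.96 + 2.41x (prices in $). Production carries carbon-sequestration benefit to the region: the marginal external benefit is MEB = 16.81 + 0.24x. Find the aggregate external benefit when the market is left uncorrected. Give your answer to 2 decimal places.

$1816.80

Market equilibrium (private): 42.96 + 2.41x = 231.83 - 0.23x → x_m = 71.5417.
Total external benefit = ∫₀^{x_m} (16.81 + 0.24x) dx = 16.81×71.5417 + ½×0.24×71.5417² = 1816.8018.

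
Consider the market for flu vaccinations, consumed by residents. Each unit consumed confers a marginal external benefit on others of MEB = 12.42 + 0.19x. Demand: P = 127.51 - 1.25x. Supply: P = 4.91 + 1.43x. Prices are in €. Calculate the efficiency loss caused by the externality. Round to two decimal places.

Market equilibrium (private): 4.91 + 1.43x = 127.51 - 1.25x → x_m = 45.7463.
Social marginal benefit = demand + MEB = 139.93 - 1.06x.
Set SMB = MC: 139.93 - 1.06x = 4.91 + 1.43x → x* = 54.2249.
Height of the DWL triangle at x_m is SMB(x_m) − MC(x_m) = MEB(x_m) = 21.1118.
DWL = ½ × 8.4786 × 21.1118 = 89.4993.

DWL = €89.50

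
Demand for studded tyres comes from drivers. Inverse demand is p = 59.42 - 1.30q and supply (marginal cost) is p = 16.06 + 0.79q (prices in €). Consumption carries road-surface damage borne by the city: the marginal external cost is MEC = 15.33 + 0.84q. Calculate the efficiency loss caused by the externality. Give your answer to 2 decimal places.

Market equilibrium (private): 16.06 + 0.79q = 59.42 - 1.30q → q_m = 20.7464.
Social marginal benefit = demand − MEC = 44.09 - 2.14q.
Set SMB = MC: 44.09 - 2.14q = 16.06 + 0.79q → q* = 9.5666.
Height of the DWL triangle at q_m is MC(q_m) − SMB(q_m) = MEC(q_m) = 32.7570.
DWL = ½ × 11.1798 × 32.7570 = 183.1084.

DWL = €183.11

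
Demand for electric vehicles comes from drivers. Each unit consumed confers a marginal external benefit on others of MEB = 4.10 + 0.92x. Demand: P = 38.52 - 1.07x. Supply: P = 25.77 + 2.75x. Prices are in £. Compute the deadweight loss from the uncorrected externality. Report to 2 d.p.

DWL = £8.87

Market equilibrium (private): 25.77 + 2.75x = 38.52 - 1.07x → x_m = 3.3377.
Social marginal benefit = demand + MEB = 42.62 - 0.15x.
Set SMB = MC: 42.62 - 0.15x = 25.77 + 2.75x → x* = 5.8103.
Between x* and x_m the wedge SMB − MC runs linearly from 0 to MEB(x_m), so the loss is a triangle.
DWL = ½ × 2.4726 × 7.1707 = 8.8651.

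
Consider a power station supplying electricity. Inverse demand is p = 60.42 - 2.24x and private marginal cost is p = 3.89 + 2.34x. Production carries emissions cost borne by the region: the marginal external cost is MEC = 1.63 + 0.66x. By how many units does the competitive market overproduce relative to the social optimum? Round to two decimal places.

Market equilibrium (private): 3.89 + 2.34x = 60.42 - 2.24x → x_m = 12.3428.
Social marginal cost = private MC + MEC = 5.52 + 3.00x.
Set SMC = demand: 5.52 + 3.00x = 60.42 - 2.24x → x* = 10.4771.
Gap = |12.3428 − 10.4771| = 1.8657.

1.87 units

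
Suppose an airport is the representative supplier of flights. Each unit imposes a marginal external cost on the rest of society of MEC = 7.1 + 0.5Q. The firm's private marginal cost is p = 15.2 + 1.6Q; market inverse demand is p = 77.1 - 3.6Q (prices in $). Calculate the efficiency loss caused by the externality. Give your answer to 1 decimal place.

DWL = $14.9

Market equilibrium (private): 15.2 + 1.6Q = 77.1 - 3.6Q → Q_m = 11.9038.
Social marginal cost = private MC + MEC = 22.3 + 2.1Q.
Set SMC = demand: 22.3 + 2.1Q = 77.1 - 3.6Q → Q* = 9.6140.
The welfare-loss triangle has base |Q_m − Q*| and height MEC(Q_m) (the vertical gap between SMC and demand is zero at Q* and MEC at Q_m).
DWL = ½ × 2.2898 × 13.0519 = 14.9431.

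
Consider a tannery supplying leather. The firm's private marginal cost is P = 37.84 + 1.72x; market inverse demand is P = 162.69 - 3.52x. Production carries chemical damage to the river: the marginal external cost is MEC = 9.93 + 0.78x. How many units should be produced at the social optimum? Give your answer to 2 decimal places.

Social marginal cost = private MC + MEC = 47.77 + 2.50x.
Set SMC = demand: 47.77 + 2.50x = 162.69 - 3.52x → x* = 19.0897.

x* = 19.09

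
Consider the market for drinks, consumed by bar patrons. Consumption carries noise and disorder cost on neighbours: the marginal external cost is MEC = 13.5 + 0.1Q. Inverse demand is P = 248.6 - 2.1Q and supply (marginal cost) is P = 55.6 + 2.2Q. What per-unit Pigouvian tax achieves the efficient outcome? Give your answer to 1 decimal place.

Social marginal benefit = demand − MEC = 235.1 - 2.2Q.
Set SMB = MC: 235.1 - 2.2Q = 55.6 + 2.2Q → Q* = 40.7955.
The Pigouvian tax equals MEC at Q*: 13.5 + 0.1×40.7955 = 17.5796.

tax = 17.6 per unit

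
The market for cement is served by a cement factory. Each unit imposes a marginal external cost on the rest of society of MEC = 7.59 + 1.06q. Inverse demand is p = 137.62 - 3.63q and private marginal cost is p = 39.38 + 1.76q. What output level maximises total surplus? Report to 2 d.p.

q* = 14.05

Social marginal cost = private MC + MEC = 46.97 + 2.82q.
Set SMC = demand: 46.97 + 2.82q = 137.62 - 3.63q → q* = 14.0543.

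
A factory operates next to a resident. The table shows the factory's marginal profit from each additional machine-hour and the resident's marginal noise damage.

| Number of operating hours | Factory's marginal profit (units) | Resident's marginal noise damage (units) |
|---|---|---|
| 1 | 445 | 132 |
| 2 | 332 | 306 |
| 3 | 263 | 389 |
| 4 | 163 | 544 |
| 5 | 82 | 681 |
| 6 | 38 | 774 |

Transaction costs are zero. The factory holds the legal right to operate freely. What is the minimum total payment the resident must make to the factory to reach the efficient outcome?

Left alone the factory would choose level 6 (marginal profit stays positive).
Efficient level: k* = 2 (marginal profit ≥ marginal noise damage through 2).
The resident must at least cover the factory's forgone profit from cutting 6→2: 263 + 163 + 82 + 38 = 546.

546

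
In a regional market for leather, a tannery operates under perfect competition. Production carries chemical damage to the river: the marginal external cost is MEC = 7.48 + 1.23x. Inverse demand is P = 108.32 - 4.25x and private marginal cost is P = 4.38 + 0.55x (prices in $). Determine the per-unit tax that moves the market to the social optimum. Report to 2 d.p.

tax = $27.16 per unit

Social marginal cost = private MC + MEC = 11.86 + 1.78x.
Set SMC = demand: 11.86 + 1.78x = 108.32 - 4.25x → x* = 15.9967.
The Pigouvian tax equals MEC at x*: 7.48 + 1.23×15.9967 = 27.1559.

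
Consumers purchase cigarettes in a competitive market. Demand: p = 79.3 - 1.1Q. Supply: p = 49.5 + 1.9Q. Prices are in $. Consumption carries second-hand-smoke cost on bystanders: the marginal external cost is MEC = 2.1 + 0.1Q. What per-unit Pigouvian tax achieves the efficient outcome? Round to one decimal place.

tax = $3.0 per unit

Social marginal benefit = demand − MEC = 77.2 - 1.2Q.
Set SMB = MC: 77.2 - 1.2Q = 49.5 + 1.9Q → Q* = 8.9355.
The Pigouvian tax equals MEC at Q*: 2.1 + 0.1×8.9355 = 2.9936.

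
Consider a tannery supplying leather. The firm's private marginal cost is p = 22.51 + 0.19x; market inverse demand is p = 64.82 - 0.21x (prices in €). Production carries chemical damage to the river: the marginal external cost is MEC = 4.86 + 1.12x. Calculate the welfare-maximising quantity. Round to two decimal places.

Social marginal cost = private MC + MEC = 27.37 + 1.31x.
Set SMC = demand: 27.37 + 1.31x = 64.82 - 0.21x → x* = 24.6382.

x* = 24.64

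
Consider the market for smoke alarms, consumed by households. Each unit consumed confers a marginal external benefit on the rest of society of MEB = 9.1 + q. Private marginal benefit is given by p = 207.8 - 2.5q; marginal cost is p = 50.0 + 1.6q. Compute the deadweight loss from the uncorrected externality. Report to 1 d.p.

Market equilibrium (private): 50.0 + 1.6q = 207.8 - 2.5q → q_m = 38.4878.
Social marginal benefit = demand + MEB = 216.9 - 1.5q.
Set SMB = MC: 216.9 - 1.5q = 50.0 + 1.6q → q* = 53.8387.
The loss is the area between SMB and MC from q* to q_m; with linear curves that's a triangle of height MEB(q_m).
DWL = ½ × 15.3509 × 47.5878 = 365.2578.

DWL = 365.3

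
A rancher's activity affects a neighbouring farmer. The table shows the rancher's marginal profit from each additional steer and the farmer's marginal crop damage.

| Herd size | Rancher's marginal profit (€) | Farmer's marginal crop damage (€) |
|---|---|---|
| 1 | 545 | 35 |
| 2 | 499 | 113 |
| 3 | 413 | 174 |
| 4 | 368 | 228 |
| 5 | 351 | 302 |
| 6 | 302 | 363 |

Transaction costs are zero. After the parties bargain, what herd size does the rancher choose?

Bargaining reaches the level where marginal profit last exceeds marginal crop damage.
That holds through level 5 (351 ≥ 302) but not at 6 (302 < 363).

5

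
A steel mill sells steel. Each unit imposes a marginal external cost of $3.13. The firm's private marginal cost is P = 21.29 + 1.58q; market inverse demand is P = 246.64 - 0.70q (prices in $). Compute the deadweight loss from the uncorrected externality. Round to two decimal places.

DWL = $2.15

Market equilibrium (private): 21.29 + 1.58q = 246.64 - 0.70q → q_m = 98.8377.
Social marginal cost = private MC + MEC = 24.42 + 1.58q.
Set SMC = demand: 24.42 + 1.58q = 246.64 - 0.70q → q* = 97.4649.
The loss is the area between SMC and demand from q* to q_m; with linear curves that's a triangle of height MEC(q_m).
DWL = ½ × 1.3728 × 3.1300 = 2.1484.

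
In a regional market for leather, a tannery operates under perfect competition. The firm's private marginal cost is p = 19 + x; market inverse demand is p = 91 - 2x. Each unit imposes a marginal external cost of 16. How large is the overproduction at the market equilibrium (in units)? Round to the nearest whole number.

Market equilibrium (private): 19 + x = 91 - 2x → x_m = 24.0000.
Social marginal cost = private MC + MEC = 35 + x.
Set SMC = demand: 35 + x = 91 - 2x → x* = 18.6667.
Gap = |24.0000 − 18.6667| = 5.3333.

5 units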